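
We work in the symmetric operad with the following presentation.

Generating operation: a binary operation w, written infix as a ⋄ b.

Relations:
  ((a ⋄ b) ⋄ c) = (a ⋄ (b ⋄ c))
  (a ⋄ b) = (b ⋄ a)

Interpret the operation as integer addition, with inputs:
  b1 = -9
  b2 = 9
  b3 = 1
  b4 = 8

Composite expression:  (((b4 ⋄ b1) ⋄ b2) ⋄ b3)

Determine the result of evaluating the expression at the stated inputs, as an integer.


9

(b4 ⋄ b1) = -1
((b4 ⋄ b1) ⋄ b2) = 8
(((b4 ⋄ b1) ⋄ b2) ⋄ b3) = 9


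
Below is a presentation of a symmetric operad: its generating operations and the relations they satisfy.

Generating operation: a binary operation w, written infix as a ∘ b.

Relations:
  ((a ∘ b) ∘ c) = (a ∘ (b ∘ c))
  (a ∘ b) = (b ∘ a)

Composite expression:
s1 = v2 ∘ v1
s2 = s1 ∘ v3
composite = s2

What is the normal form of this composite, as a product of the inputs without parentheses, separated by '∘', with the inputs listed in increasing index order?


v1 ∘ v2 ∘ v3

Reordering under w is free, so list the v-inputs canonically.
(v2 ∘ v1) reduces to v2 ∘ v1
((v2 ∘ v1) ∘ v3) reduces to v2 ∘ v1 ∘ v3
rearranged into index order: v1 ∘ v2 ∘ v3


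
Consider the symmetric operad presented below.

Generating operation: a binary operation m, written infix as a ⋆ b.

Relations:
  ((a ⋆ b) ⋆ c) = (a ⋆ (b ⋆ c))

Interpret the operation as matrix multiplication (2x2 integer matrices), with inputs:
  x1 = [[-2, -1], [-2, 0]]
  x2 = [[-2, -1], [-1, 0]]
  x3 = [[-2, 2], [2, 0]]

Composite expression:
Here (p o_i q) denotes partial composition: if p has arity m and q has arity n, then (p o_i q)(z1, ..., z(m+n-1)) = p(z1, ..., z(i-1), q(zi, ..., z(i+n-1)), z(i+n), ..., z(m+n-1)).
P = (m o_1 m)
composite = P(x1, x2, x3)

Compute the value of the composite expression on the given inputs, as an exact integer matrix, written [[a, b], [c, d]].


[[-6, 10], [-4, 8]]

(x1 ⋆ x2) = [[5, 2], [4, 2]]
((x1 ⋆ x2) ⋆ x3) = [[-6, 10], [-4, 8]]


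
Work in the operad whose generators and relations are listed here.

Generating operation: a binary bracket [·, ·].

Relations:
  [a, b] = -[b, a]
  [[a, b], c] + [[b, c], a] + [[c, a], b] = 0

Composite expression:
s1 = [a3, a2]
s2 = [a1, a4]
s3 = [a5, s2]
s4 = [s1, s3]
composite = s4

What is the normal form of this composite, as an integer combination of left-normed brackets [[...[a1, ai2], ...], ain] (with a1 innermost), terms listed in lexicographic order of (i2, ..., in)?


-[[[[a1, a4], a5], a2], a3] + [[[[a1, a4], a5], a3], a2]

In the tensor algebra, words opening a1 carry the a1-anchored form.
Composite bracket: [[a3, a2], [a5, [a1, a4]]]
Each bracket splits as ab - ba, giving 16 signed words (2^4 = 16).
The a1-initial words carry the normal form:
  a1a4a5a2a3 appears with sign -1, giving the term -[[[[a1, a4], a5], a2], a3]
  a1a4a5a3a2 appears with sign +1, giving the term +[[[[a1, a4], a5], a3], a2]


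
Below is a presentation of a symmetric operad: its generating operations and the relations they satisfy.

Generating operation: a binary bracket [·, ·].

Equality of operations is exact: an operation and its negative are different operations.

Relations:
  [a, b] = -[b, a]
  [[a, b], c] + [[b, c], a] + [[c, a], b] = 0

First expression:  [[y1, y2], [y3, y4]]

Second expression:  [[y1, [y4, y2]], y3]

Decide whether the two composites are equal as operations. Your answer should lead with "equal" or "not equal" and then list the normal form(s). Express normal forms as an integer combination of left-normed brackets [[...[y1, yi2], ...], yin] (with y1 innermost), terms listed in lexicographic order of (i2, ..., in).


not equal; the first gives [[[y1, y2], y3], y4] - [[[y1, y2], y4], y3] and the second -[[[y1, y2], y4], y3] + [[[y1, y4], y2], y3]

Reducing the first expression gives [[[y1, y2], y3], y4] - [[[y1, y2], y4], y3]
Reducing the second expression gives -[[[y1, y2], y4], y3] + [[[y1, y4], y2], y3]
The forms do not match — not equal.


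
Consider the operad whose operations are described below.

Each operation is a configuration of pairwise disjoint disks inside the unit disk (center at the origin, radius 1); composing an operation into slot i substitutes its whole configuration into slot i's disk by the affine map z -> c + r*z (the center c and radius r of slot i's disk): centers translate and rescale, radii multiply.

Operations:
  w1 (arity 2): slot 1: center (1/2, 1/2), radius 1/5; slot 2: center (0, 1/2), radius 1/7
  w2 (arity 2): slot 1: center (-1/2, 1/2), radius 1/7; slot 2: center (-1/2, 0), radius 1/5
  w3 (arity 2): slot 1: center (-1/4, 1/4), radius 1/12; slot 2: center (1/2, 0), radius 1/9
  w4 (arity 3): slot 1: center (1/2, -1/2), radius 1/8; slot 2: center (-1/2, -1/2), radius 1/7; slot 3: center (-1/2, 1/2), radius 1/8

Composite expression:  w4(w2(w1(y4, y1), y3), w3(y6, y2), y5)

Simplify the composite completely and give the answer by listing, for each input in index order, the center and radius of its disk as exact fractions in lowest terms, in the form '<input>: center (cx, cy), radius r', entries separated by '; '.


y1: center (7/16, -3/7), radius 1/392; y2: center (-3/7, -1/2), radius 1/63; y3: center (7/16, -1/2), radius 1/40; y4: center (25/56, -3/7), radius 1/280; y5: center (-1/2, 1/2), radius 1/8; y6: center (-15/28, -13/28), radius 1/84

Each y-disk chains the slot maps above it in w4; radii multiply.
y4 passes through 3 substitutions, ending at center (25/56, -3/7), radius 1/280
y1 passes through 3 substitutions, ending at center (7/16, -3/7), radius 1/392
y3 passes through 2 substitutions, ending at center (7/16, -1/2), radius 1/40
y6 passes through 2 substitutions, ending at center (-15/28, -13/28), radius 1/84
y2 passes through 2 substitutions, ending at center (-3/7, -1/2), radius 1/63
y5 passes through 1 substitution, ending at center (-1/2, 1/2), radius 1/8


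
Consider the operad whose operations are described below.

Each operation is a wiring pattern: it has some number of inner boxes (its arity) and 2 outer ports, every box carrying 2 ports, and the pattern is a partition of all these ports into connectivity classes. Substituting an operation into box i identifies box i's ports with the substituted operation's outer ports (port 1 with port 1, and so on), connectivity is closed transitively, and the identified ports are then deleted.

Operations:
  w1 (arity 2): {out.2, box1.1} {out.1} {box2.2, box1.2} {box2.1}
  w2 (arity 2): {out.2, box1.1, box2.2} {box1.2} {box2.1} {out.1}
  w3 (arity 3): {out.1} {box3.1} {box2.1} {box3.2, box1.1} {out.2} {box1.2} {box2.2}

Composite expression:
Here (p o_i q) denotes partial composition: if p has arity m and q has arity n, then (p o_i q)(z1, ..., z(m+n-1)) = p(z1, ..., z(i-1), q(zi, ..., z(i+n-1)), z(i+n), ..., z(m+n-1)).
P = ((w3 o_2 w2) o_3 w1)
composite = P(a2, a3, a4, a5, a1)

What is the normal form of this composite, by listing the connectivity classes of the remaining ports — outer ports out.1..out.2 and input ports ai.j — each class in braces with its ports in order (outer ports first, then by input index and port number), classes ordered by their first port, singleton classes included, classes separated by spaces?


{out.1} {out.2} {a1.1} {a1.2, a2.1} {a2.2} {a3.1, a4.1} {a3.2} {a4.2, a5.2} {a5.1}

Two ports join when wires chain via w3-identified ports.
the subtree at w1 composes to {out.1} {out.2, a4.1} {a4.2, a5.2} {a5.1} on (a4, a5); out.j = own outer ports
the subtree at w2 composes to {out.1} {out.2, a3.1, a4.1} {a3.2} {a4.2, a5.2} {a5.1} on (a3, a4, a5); out.j = own outer ports
the subtree at w3 composes to {out.1} {out.2} {a1.1} {a1.2, a2.1} {a2.2} {a3.1, a4.1} {a3.2} {a4.2, a5.2} {a5.1} on (a2, a3, a4, a5, a1); out.j = own outer ports


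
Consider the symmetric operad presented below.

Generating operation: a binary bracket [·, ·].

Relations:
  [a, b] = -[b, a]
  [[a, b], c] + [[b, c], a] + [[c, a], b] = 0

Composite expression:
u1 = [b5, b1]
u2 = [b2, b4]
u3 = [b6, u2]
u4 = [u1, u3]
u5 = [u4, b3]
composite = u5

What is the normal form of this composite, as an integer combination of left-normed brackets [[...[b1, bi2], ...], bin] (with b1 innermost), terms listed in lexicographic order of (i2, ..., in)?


[[[[[b1, b5], b2], b4], b6], b3] - [[[[[b1, b5], b4], b2], b6], b3] - [[[[[b1, b5], b6], b2], b4], b3] + [[[[[b1, b5], b6], b4], b2], b3]

A multilinear Lie element is pinned by b1-initial words (b1 innermost).
Composite bracket: [[[b5, b1], [b6, [b2, b4]]], b3]
Expanding via [a, b] = ab - ba: 32 signed words (2^5 = 32).
Words beginning with b1 determine it all:
  b1b5b2b4b6b3 appears with sign +1, giving the term +[[[[[b1, b5], b2], b4], b6], b3]
  b1b5b4b2b6b3 appears with sign -1, giving the term -[[[[[b1, b5], b4], b2], b6], b3]
  b1b5b6b2b4b3 appears with sign -1, giving the term -[[[[[b1, b5], b6], b2], b4], b3]
  b1b5b6b4b2b3 appears with sign +1, giving the term +[[[[[b1, b5], b6], b4], b2], b3]


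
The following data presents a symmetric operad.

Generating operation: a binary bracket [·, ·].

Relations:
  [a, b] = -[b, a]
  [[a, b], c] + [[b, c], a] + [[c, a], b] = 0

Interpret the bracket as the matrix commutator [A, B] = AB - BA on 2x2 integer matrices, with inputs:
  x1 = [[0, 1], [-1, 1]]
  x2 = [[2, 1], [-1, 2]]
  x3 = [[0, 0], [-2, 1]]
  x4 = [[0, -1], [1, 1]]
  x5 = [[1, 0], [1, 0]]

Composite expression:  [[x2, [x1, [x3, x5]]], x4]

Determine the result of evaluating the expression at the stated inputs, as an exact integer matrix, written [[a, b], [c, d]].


[[4, 4], [0, -4]]


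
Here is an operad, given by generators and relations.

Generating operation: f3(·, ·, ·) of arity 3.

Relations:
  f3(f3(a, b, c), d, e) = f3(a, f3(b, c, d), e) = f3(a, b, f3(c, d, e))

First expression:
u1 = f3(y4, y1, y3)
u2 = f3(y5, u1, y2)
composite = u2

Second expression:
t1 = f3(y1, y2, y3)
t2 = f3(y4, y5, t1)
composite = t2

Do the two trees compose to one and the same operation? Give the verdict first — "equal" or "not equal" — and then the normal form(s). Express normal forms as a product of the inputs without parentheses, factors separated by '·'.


not equal; first: y5 · y4 · y1 · y3 · y2; second: y4 · y5 · y1 · y2 · y3


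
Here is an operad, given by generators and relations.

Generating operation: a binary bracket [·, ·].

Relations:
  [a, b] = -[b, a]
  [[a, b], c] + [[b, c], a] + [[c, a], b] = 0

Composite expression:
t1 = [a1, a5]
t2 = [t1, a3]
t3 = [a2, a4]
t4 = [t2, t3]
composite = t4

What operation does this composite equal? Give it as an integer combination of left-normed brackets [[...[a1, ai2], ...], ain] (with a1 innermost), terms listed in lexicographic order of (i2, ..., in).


[[[[a1, a5], a3], a2], a4] - [[[[a1, a5], a3], a4], a2]

Skip Jacobi rewriting: expand, keep a1-initial words, read off terms.
Composite bracket: [[[a1, a5], a3], [a2, a4]]
The bracket unfolds into 16 signed words via [a, b] = ab - ba (2^4 = 16).
The a1-initial words carry the normal form:
  a1a5a3a2a4 (sign +1) contributes +[[[[a1, a5], a3], a2], a4]
  a1a5a3a4a2 (sign -1) contributes -[[[[a1, a5], a3], a4], a2]


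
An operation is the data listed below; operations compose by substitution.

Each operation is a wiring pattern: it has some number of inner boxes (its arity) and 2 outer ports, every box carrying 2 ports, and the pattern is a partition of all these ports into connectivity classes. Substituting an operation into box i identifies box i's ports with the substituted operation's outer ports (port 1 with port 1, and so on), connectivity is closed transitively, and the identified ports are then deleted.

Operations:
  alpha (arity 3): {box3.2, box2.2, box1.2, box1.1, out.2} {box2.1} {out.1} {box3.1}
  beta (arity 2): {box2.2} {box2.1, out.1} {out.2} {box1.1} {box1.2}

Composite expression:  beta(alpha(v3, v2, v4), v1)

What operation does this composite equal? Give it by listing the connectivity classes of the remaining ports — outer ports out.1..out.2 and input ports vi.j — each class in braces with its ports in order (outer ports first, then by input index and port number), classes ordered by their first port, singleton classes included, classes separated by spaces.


Connectivity passes through glued beta-boundaries; trace each wire chain.
composing alpha on (v3, v2, v4), with out.j its own outer ports: {out.1} {out.2, v2.2, v3.1, v3.2, v4.2} {v2.1} {v4.1}
composing beta on (v3, v2, v4, v1), with out.j its own outer ports: {out.1, v1.1} {out.2} {v1.2} {v2.1} {v2.2, v3.1, v3.2, v4.2} {v4.1}

{out.1, v1.1} {out.2} {v1.2} {v2.1} {v2.2, v3.1, v3.2, v4.2} {v4.1}


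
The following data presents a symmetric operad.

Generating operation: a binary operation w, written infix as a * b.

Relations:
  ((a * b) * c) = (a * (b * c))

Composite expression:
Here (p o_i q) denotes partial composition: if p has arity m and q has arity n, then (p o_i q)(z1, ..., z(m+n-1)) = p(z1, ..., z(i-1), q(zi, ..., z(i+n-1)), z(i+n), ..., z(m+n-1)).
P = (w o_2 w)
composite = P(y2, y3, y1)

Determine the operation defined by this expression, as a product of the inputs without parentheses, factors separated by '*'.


Under associativity of w, the answer is the y's in reading order.
(y3 * y1) linearizes to y3 * y1
(y2 * (y3 * y1)) linearizes to y2 * y3 * y1

y2 * y3 * y1


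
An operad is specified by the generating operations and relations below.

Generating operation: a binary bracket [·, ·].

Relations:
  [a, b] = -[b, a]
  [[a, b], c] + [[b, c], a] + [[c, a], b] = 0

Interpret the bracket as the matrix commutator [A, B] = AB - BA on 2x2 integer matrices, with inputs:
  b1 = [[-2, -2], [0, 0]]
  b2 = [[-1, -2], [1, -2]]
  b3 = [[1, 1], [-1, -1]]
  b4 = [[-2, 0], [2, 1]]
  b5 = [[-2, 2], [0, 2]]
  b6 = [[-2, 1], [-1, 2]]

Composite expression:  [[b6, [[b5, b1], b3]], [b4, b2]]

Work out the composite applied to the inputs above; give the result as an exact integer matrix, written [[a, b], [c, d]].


[[456, -1248], [432, -456]]

[b5, b1] = [[0, 12], [0, 0]]
[[b5, b1], b3] = [[-12, -24], [0, 12]]
[b6, [[b5, b1], b3]] = [[-24, 120], [24, 24]]
[b4, b2] = [[4, 6], [5, -4]]
[[b6, [[b5, b1], b3]], [b4, b2]] = [[456, -1248], [432, -456]]


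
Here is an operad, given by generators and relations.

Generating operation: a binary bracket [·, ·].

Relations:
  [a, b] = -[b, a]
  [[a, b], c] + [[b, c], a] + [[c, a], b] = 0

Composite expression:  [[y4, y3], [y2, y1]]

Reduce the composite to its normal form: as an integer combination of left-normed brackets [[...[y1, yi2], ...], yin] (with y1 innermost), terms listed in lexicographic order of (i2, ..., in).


-[[[y1, y2], y3], y4] + [[[y1, y2], y4], y3]

Antisymmetry and Jacobi reduce to y1-anchored left-normed brackets.
Composite bracket: [[y4, y3], [y2, y1]]
Expanding via [a, b] = ab - ba: 8 signed words (2^3 = 8).
Collect the words opening with y1:
  word y1y2y3y4 has sign -1, contributing -[[[y1, y2], y3], y4]
  word y1y2y4y3 has sign +1, contributing +[[[y1, y2], y4], y3]


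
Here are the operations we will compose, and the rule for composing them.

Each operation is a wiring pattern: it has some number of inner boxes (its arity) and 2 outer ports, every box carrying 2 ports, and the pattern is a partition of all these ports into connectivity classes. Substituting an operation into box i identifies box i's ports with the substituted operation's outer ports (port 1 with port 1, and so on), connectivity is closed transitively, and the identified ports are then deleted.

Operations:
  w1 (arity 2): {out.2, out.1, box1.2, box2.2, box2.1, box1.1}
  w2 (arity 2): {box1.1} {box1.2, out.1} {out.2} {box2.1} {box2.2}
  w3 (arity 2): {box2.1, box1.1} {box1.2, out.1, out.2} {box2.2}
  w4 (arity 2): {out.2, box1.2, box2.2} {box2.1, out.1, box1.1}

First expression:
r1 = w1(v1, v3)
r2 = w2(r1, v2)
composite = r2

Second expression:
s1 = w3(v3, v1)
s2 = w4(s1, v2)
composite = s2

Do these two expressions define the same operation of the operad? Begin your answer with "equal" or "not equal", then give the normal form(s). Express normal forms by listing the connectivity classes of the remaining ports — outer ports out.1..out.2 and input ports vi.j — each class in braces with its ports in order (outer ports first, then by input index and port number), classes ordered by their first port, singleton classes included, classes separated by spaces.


Normal form of the first expression: {out.1, v1.1, v1.2, v3.1, v3.2} {out.2} {v2.1} {v2.2}
Normal form of the second expression: {out.1, out.2, v2.1, v2.2, v3.2} {v1.1, v3.1} {v1.2}
The forms do not match — not equal.

not equal — first {out.1, v1.1, v1.2, v3.1, v3.2} {out.2} {v2.1} {v2.2}, second {out.1, out.2, v2.1, v2.2, v3.2} {v1.1, v3.1} {v1.2}


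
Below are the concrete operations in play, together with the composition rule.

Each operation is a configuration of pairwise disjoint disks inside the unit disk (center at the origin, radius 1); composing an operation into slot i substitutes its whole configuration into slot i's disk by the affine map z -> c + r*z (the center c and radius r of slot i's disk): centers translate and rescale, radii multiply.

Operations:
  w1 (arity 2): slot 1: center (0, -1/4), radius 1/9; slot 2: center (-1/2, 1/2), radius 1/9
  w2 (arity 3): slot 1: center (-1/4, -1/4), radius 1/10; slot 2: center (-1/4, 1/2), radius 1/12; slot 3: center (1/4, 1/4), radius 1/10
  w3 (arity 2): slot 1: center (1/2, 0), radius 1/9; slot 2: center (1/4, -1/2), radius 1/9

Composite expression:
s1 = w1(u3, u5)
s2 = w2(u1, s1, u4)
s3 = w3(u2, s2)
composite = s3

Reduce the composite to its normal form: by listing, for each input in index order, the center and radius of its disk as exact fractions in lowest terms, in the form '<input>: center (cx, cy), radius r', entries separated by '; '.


u1: center (2/9, -19/36), radius 1/90; u2: center (1/2, 0), radius 1/9; u3: center (2/9, -193/432), radius 1/972; u4: center (5/18, -17/36), radius 1/90; u5: center (47/216, -95/216), radius 1/972

Affine substitution under w3: radii multiply and u-centers shift.
input u2: composing its 1 substitution step yields center (1/2, 0), radius 1/9
input u1: composing its 2 substitution steps yields center (2/9, -19/36), radius 1/90
input u3: composing its 3 substitution steps yields center (2/9, -193/432), radius 1/972
input u5: composing its 3 substitution steps yields center (47/216, -95/216), radius 1/972
input u4: composing its 2 substitution steps yields center (5/18, -17/36), radius 1/90


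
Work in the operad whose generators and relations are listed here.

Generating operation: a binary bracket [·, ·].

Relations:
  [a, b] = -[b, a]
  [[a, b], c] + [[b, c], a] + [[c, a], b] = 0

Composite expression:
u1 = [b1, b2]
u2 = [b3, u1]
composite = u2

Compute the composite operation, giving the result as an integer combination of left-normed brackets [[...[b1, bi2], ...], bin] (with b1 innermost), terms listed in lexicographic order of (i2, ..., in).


Skip Jacobi rewriting: expand, keep b1-initial words, read off terms.
Composite bracket: [b3, [b1, b2]]
Expanding via [a, b] = ab - ba: 4 signed words (2^2 = 4).
The b1-initial words carry the normal form:
  b1b2b3 appears with sign -1, giving the term -[[b1, b2], b3]

-[[b1, b2], b3]


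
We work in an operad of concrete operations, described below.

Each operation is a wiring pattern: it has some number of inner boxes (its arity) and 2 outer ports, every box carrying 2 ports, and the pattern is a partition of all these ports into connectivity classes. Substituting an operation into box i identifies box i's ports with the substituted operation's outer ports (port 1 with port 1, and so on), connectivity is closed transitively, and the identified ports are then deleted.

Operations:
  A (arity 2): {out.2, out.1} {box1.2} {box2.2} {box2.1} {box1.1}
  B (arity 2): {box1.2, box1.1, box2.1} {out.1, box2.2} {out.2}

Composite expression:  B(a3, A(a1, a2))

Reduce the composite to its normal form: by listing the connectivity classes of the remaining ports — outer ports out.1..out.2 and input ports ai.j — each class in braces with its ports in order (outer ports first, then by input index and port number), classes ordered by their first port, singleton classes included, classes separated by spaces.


{out.1, a3.1, a3.2} {out.2} {a1.1} {a1.2} {a2.1} {a2.2}

Substituting into B glues patterns; closure does the rest.
composing A on (a1, a2), with out.j its own outer ports: {out.1, out.2} {a1.1} {a1.2} {a2.1} {a2.2}
composing B on (a3, a1, a2), with out.j its own outer ports: {out.1, a3.1, a3.2} {out.2} {a1.1} {a1.2} {a2.1} {a2.2}


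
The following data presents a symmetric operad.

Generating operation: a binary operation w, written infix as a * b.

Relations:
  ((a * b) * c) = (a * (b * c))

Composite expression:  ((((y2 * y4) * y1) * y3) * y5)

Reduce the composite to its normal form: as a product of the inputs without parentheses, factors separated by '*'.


y2 * y4 * y1 * y3 * y5


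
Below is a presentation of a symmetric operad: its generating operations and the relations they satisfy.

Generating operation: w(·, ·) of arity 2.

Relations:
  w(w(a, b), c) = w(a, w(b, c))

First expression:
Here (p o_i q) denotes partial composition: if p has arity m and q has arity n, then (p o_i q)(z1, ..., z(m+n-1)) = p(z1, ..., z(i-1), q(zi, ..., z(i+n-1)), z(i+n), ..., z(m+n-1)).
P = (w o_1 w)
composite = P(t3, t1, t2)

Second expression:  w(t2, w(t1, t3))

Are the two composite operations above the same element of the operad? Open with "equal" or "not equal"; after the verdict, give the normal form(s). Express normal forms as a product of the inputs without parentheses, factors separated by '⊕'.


not equal: they reduce to t3 ⊕ t1 ⊕ t2 and t2 ⊕ t1 ⊕ t3


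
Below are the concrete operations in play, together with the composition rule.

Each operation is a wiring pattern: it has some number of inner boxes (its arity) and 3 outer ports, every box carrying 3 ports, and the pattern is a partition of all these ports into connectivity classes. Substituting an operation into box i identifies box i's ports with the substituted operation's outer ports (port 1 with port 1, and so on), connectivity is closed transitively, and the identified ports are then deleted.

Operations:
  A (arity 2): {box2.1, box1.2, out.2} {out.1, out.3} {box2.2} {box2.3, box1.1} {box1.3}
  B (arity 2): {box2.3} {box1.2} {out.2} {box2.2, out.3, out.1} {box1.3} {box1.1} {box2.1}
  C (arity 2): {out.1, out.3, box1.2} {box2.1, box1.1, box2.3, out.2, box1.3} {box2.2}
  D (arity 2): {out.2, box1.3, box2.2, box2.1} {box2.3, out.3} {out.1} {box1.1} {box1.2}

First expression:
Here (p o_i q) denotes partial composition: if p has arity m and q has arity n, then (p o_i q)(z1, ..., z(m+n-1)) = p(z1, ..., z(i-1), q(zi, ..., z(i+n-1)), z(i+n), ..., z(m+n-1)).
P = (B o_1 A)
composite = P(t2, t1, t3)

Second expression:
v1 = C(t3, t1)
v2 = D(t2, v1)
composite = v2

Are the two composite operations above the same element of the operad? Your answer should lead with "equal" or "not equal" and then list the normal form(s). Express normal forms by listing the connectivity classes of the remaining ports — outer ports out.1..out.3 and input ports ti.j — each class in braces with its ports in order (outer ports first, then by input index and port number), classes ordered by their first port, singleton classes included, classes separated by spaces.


In normal form, the first expression is {out.1, out.3, t3.2} {out.2} {t1.1, t2.2} {t1.2} {t1.3, t2.1} {t2.3} {t3.1} {t3.3}
In normal form, the second expression is {out.1} {out.2, out.3, t1.1, t1.3, t2.3, t3.1, t3.2, t3.3} {t1.2} {t2.1} {t2.2}
The normal forms differ: not equal.

not equal; first: {out.1, out.3, t3.2} {out.2} {t1.1, t2.2} {t1.2} {t1.3, t2.1} {t2.3} {t3.1} {t3.3}; second: {out.1} {out.2, out.3, t1.1, t1.3, t2.3, t3.1, t3.2, t3.3} {t1.2} {t2.1} {t2.2}


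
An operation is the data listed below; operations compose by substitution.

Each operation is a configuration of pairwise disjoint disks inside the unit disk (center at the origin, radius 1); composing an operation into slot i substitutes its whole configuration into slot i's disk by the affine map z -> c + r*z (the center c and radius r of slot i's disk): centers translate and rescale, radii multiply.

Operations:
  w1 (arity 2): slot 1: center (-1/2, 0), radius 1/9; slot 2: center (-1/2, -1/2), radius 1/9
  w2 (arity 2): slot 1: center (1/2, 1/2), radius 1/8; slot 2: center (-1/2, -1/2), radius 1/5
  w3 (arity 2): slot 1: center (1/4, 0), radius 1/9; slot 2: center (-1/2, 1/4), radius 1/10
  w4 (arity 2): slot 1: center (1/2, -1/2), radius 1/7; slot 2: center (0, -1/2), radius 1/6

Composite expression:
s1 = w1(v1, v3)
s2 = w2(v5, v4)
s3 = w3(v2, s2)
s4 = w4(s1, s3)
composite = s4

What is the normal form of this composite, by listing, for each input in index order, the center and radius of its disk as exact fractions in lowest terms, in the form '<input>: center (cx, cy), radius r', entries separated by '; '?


v1: center (3/7, -1/2), radius 1/63; v2: center (1/24, -1/2), radius 1/54; v3: center (3/7, -4/7), radius 1/63; v4: center (-11/120, -7/15), radius 1/300; v5: center (-3/40, -9/20), radius 1/480

Only the slot chain above each v matters under w4; compose those maps.
v1 passes through 2 substitutions, ending at center (3/7, -1/2), radius 1/63
v3 passes through 2 substitutions, ending at center (3/7, -4/7), radius 1/63
v2 passes through 2 substitutions, ending at center (1/24, -1/2), radius 1/54
v5 passes through 3 substitutions, ending at center (-3/40, -9/20), radius 1/480
v4 passes through 3 substitutions, ending at center (-11/120, -7/15), radius 1/300


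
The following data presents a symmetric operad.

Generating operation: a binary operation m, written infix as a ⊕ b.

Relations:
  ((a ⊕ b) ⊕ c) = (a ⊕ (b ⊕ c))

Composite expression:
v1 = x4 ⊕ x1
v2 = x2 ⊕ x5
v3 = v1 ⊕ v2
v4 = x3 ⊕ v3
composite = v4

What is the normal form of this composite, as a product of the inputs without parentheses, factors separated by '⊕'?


The m-tree's shape is irrelevant; the x-reading-order decides.
(x4 ⊕ x1) linearizes to x4 ⊕ x1
(x2 ⊕ x5) linearizes to x2 ⊕ x5
((x4 ⊕ x1) ⊕ (x2 ⊕ x5)) linearizes to x4 ⊕ x1 ⊕ x2 ⊕ x5
(x3 ⊕ ((x4 ⊕ x1) ⊕ (x2 ⊕ x5))) linearizes to x3 ⊕ x4 ⊕ x1 ⊕ x2 ⊕ x5

x3 ⊕ x4 ⊕ x1 ⊕ x2 ⊕ x5


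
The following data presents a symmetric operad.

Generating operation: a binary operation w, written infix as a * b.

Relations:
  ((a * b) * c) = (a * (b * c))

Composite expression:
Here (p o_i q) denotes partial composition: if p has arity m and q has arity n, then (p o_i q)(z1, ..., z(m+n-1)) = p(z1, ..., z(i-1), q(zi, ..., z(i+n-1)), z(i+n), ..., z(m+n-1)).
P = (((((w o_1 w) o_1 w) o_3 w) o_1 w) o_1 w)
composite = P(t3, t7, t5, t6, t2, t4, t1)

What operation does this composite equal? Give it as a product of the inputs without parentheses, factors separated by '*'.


t3 * t7 * t5 * t6 * t2 * t4 * t1

Every regrouping of w is equal, so read the t-inputs in written order.
(t3 * t7) spells out as t3 * t7
((t3 * t7) * t5) spells out as t3 * t7 * t5
(((t3 * t7) * t5) * t6) spells out as t3 * t7 * t5 * t6
(t2 * t4) spells out as t2 * t4
((((t3 * t7) * t5) * t6) * (t2 * t4)) spells out as t3 * t7 * t5 * t6 * t2 * t4
(((((t3 * t7) * t5) * t6) * (t2 * t4)) * t1) spells out as t3 * t7 * t5 * t6 * t2 * t4 * t1


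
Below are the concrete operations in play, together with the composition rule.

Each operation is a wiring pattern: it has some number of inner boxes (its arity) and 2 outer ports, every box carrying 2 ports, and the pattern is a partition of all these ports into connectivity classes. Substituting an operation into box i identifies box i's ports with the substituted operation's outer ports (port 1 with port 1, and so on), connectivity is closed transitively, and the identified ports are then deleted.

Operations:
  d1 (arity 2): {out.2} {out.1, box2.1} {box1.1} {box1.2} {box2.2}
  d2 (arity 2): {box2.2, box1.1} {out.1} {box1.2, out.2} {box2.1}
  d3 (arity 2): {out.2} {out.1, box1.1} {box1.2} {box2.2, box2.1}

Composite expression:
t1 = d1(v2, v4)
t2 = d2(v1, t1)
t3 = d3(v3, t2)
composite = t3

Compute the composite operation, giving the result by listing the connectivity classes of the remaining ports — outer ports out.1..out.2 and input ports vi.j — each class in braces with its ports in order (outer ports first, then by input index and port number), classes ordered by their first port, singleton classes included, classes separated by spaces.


{out.1, v3.1} {out.2} {v1.1} {v1.2} {v2.1} {v2.2} {v3.2} {v4.1} {v4.2}

Treat the ports identified at d3 as solder joints: merge, then drop.
d1 over (v2, v4) gives {out.1, v4.1} {out.2} {v2.1} {v2.2} {v4.2}, out.j being that stage's outer ports
d2 over (v1, v2, v4) gives {out.1} {out.2, v1.2} {v1.1} {v2.1} {v2.2} {v4.1} {v4.2}, out.j being that stage's outer ports
d3 over (v3, v1, v2, v4) gives {out.1, v3.1} {out.2} {v1.1} {v1.2} {v2.1} {v2.2} {v3.2} {v4.1} {v4.2}, out.j being that stage's outer ports


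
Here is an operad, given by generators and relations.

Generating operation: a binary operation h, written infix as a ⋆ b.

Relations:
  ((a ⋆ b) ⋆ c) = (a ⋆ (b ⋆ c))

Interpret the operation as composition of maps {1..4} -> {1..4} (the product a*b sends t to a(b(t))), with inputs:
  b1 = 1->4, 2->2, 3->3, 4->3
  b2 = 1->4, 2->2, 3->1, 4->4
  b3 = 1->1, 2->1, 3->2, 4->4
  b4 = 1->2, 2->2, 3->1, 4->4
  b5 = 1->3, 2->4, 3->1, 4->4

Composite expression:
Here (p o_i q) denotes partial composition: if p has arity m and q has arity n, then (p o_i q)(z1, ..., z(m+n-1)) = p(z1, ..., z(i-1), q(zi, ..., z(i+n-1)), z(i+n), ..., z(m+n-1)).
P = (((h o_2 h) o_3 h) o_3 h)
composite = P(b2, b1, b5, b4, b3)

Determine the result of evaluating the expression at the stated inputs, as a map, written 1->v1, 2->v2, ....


1->1, 2->1, 3->1, 4->1

(b5 ⋆ b4) = 1->4, 2->4, 3->3, 4->4
((b5 ⋆ b4) ⋆ b3) = 1->4, 2->4, 3->4, 4->4
(b1 ⋆ ((b5 ⋆ b4) ⋆ b3)) = 1->3, 2->3, 3->3, 4->3
(b2 ⋆ (b1 ⋆ ((b5 ⋆ b4) ⋆ b3))) = 1->1, 2->1, 3->1, 4->1


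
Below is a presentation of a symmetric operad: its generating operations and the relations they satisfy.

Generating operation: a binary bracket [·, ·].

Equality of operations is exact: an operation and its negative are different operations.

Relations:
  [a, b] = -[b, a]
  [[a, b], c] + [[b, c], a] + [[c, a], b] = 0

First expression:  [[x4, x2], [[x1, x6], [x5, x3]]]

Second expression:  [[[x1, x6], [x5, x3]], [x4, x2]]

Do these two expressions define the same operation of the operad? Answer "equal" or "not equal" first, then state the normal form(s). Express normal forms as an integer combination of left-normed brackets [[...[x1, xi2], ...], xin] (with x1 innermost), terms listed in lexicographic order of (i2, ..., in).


not equal; the first gives -[[[[[x1, x6], x3], x5], x2], x4] + [[[[[x1, x6], x3], x5], x4], x2] + [[[[[x1, x6], x5], x3], x2], x4] - [[[[[x1, x6], x5], x3], x4], x2] and the second [[[[[x1, x6], x3], x5], x2], x4] - [[[[[x1, x6], x3], x5], x4], x2] - [[[[[x1, x6], x5], x3], x2], x4] + [[[[[x1, x6], x5], x3], x4], x2]

Normal form of the first expression: -[[[[[x1, x6], x3], x5], x2], x4] + [[[[[x1, x6], x3], x5], x4], x2] + [[[[[x1, x6], x5], x3], x2], x4] - [[[[[x1, x6], x5], x3], x4], x2]
Normal form of the second expression: [[[[[x1, x6], x3], x5], x2], x4] - [[[[[x1, x6], x3], x5], x4], x2] - [[[[[x1, x6], x5], x3], x2], x4] + [[[[[x1, x6], x5], x3], x4], x2]
Different reductions; not equal.


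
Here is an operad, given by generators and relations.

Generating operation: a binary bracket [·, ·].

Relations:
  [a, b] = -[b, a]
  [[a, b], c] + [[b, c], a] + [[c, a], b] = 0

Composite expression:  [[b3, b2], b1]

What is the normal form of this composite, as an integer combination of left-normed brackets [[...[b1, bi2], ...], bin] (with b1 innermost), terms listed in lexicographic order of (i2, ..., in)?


Expand each bracket as ab - ba; the b1-initial words give the coefficients.
Composite bracket: [[b3, b2], b1]
Under [a, b] = ab - ba we get 4 signed associative words (2^2 = 4).
Words beginning with b1 determine it all:
  the word b1b2b3 carries sign +1 and contributes +[[b1, b2], b3]
  the word b1b3b2 carries sign -1 and contributes -[[b1, b3], b2]

[[b1, b2], b3] - [[b1, b3], b2]


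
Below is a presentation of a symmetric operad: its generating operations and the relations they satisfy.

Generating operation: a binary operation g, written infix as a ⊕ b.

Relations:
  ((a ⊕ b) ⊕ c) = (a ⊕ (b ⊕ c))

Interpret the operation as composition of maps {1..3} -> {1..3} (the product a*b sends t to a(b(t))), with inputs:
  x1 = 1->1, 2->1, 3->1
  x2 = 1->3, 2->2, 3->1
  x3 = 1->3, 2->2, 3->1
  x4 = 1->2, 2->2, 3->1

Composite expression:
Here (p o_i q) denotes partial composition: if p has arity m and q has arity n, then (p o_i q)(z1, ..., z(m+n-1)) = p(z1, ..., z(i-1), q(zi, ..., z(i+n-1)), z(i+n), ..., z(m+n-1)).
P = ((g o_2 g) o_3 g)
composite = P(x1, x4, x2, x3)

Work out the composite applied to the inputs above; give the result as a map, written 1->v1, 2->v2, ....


1->1, 2->1, 3->1

(x2 ⊕ x3) = 1->1, 2->2, 3->3
(x4 ⊕ (x2 ⊕ x3)) = 1->2, 2->2, 3->1
(x1 ⊕ (x4 ⊕ (x2 ⊕ x3))) = 1->1, 2->1, 3->1


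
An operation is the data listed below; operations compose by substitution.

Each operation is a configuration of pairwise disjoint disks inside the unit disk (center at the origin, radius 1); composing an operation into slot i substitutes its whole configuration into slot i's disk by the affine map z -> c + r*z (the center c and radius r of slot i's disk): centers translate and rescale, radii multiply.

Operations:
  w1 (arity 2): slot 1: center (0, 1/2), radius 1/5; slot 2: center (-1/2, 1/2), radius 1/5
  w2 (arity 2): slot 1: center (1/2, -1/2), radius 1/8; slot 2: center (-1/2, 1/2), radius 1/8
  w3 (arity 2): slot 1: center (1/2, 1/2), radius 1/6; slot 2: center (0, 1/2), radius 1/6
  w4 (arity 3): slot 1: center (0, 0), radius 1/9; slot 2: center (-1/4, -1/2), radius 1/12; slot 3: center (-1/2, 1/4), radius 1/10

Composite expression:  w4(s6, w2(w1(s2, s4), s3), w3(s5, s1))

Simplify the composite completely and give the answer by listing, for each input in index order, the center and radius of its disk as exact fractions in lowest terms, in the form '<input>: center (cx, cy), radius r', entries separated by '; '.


Only the slot chain above each s matters under w4; compose those maps.
s6 passes through 1 substitution, ending at center (0, 0), radius 1/9
s2 passes through 3 substitutions, ending at center (-5/24, -103/192), radius 1/480
s4 passes through 3 substitutions, ending at center (-41/192, -103/192), radius 1/480
s3 passes through 2 substitutions, ending at center (-7/24, -11/24), radius 1/96
s5 passes through 2 substitutions, ending at center (-9/20, 3/10), radius 1/60
s1 passes through 2 substitutions, ending at center (-1/2, 3/10), radius 1/60

s1: center (-1/2, 3/10), radius 1/60; s2: center (-5/24, -103/192), radius 1/480; s3: center (-7/24, -11/24), radius 1/96; s4: center (-41/192, -103/192), radius 1/480; s5: center (-9/20, 3/10), radius 1/60; s6: center (0, 0), radius 1/9


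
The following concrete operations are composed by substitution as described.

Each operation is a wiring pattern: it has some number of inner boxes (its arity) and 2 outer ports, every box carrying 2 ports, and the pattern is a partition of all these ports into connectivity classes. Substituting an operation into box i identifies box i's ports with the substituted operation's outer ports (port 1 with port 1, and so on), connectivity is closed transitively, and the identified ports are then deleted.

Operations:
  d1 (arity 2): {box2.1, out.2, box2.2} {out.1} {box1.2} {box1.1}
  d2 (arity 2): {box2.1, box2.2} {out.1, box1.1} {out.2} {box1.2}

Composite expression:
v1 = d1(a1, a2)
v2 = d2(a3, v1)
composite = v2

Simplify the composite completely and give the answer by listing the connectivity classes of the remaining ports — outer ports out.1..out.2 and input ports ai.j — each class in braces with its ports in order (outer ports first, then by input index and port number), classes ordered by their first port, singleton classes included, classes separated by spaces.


{out.1, a3.1} {out.2} {a1.1} {a1.2} {a2.1, a2.2} {a3.2}

Connectivity passes through glued d2-boundaries; trace each wire chain.
composing d1 on (a1, a2), with out.j its own outer ports: {out.1} {out.2, a2.1, a2.2} {a1.1} {a1.2}
composing d2 on (a3, a1, a2), with out.j its own outer ports: {out.1, a3.1} {out.2} {a1.1} {a1.2} {a2.1, a2.2} {a3.2}


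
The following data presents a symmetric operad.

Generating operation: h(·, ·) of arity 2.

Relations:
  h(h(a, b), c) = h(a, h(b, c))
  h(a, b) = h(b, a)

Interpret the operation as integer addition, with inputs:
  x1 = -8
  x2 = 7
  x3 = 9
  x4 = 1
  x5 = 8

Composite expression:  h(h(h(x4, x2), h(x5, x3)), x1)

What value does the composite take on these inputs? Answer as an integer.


h(x4, x2) = 8
h(x5, x3) = 17
h(h(x4, x2), h(x5, x3)) = 25
h(h(h(x4, x2), h(x5, x3)), x1) = 17

17


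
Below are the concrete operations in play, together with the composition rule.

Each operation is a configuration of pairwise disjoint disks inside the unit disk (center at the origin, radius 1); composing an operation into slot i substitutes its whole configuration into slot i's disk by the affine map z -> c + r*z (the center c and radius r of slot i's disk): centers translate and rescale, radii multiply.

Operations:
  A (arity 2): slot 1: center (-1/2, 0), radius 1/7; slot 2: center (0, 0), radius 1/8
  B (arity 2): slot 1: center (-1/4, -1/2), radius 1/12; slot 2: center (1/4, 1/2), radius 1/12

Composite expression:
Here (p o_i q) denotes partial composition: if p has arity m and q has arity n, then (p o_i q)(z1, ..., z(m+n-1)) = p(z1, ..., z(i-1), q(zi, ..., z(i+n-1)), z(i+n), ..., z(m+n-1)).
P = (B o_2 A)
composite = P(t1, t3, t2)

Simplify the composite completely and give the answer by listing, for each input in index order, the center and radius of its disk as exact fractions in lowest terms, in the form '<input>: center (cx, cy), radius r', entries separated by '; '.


t1: center (-1/4, -1/2), radius 1/12; t2: center (1/4, 1/2), radius 1/96; t3: center (5/24, 1/2), radius 1/84

Each t-disk chains the slot maps above it in B; radii multiply.
input t1: applying the 1 nested substitution gives center (-1/4, -1/2), radius 1/12
input t3: applying the 2 nested substitutions gives center (5/24, 1/2), radius 1/84
input t2: applying the 2 nested substitutions gives center (1/4, 1/2), radius 1/96


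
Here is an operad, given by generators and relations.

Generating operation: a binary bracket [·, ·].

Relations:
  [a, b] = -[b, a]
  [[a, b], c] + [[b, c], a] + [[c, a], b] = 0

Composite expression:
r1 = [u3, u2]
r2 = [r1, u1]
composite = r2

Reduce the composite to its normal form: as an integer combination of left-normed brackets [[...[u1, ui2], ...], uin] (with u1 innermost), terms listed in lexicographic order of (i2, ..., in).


[[u1, u2], u3] - [[u1, u3], u2]

Skip Jacobi rewriting: expand, keep u1-initial words, read off terms.
Composite bracket: [[u3, u2], u1]
Under [a, b] = ab - ba we get 4 signed associative words (2^2 = 4).
Words beginning with u1 determine it all:
  word u1u2u3 has sign +1, contributing +[[u1, u2], u3]
  word u1u3u2 has sign -1, contributing -[[u1, u3], u2]


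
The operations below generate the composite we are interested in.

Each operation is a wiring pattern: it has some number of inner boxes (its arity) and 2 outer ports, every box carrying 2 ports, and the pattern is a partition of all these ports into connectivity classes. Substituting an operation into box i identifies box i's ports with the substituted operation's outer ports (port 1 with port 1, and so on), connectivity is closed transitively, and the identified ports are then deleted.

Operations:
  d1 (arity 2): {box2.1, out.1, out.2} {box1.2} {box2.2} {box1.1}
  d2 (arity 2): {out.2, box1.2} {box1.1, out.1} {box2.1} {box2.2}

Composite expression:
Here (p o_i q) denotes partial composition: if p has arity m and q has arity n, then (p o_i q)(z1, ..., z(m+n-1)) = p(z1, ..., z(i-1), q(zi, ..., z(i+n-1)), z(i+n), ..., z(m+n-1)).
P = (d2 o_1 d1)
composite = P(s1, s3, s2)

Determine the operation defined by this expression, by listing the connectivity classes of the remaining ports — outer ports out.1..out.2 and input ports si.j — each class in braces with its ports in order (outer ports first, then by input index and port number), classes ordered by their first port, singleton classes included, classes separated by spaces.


{out.1, out.2, s3.1} {s1.1} {s1.2} {s2.1} {s2.2} {s3.2}
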